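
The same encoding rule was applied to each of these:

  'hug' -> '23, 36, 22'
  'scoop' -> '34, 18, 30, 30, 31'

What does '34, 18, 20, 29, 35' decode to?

h is letter #8 and maps to 23: an offset of 15. Letters become their 1-based position plus 15 (so a→16, b→17, …).
Reversing it on 34, 18, 20, 29, 35: 34→(34−15)÷1=19=s, 18→(18−15)÷1=3=c, 20→(20−15)÷1=5=e, 29→(29−15)÷1=14=n, 35→(35−15)÷1=20=t.

scent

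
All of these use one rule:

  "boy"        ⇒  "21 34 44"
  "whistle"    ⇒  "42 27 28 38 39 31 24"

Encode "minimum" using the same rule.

The number is (letter's place in the alphabet, a=1) + 19.
For minimum: m=13→32, i=9→28, n=14→33, i=9→28, m=13→32, u=21→40, m=13→32.

32 28 33 28 32 40 32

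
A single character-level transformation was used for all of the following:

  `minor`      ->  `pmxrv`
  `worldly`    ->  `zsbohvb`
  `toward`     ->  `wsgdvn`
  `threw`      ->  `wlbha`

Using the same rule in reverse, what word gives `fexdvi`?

A repeating key of period 3 is used — shifts +3, +4, +10 over and over.
Undoing it on fexdvi: f−3=c, e−4=a, x−10=n, d−3=a, v−4=r, i−10=y.

canary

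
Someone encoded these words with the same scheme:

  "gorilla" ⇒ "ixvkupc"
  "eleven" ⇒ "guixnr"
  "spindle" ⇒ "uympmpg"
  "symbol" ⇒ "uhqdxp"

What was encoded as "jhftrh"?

The shifts repeat in a cycle of length 3: positions 0,1,… shift by +2, +9, +4, then the pattern repeats.
Decoding jhftrh: j−2=h, h−9=y, f−4=b, t−2=r, r−9=i, h−4=d.

hybrid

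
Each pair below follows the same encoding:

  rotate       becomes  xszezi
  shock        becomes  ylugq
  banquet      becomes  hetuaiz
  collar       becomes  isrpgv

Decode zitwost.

tension

A repeating key of period 2 is used — shifts +6, +4 over and over.
Decoding zitwost: z−6=t, i−4=e, t−6=n, w−4=s, o−6=i, s−4=o, t−6=n.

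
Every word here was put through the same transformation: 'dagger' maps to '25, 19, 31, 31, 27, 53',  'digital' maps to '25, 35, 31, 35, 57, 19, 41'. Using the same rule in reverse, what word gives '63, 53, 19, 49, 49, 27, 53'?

d(#4)→25 and a(#1)→19: differences scale by 2, so n = 2·pos + 17. The formula is n = 2×(alphabet index, a=1) + 17.
Decoding 63, 53, 19, 49, 49, 27, 53: 63→(63−17)÷2=23=w, 53→(53−17)÷2=18=r, 19→(19−17)÷2=1=a, 49→(49−17)÷2=16=p, 49→(49−17)÷2=16=p, 27→(27−17)÷2=5=e, 53→(53−17)÷2=18=r.

wrapper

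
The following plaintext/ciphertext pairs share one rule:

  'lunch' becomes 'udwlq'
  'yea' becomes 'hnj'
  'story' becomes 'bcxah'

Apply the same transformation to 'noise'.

Compare letters: l→u is +9, u→d is +9, n→w is +9 — a constant shift. It's a constant shift of +9 (ROT9).
Applying it to noise: n+9=w, o+9=x, i+9=r, s+9=b, e+9=n.

wxrbn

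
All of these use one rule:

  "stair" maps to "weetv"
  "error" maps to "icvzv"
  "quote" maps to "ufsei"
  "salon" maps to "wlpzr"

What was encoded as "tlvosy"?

pardon

Shifts by position in stair: pos 0: s→w (+4), pos 1: t→e (+11), pos 2: a→e (+4), pos 3: i→t (+11) — repeating every 2. A repeating key of period 2 is used — shifts +4, +11 over and over.
Decoding tlvosy: t−4=p, l−11=a, v−4=r, o−11=d, s−4=o, y−11=n.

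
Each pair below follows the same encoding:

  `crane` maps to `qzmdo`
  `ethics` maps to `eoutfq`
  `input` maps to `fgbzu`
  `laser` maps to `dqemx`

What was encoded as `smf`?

The output letters match the input read backwards, each shifted +12: crane reversed is enarc. The word is reversed, then every letter is shifted forward by 12.
Decoding smf: shift back: s−12=g, m−12=a, f−12=t → gat; then reverse → tag.

tag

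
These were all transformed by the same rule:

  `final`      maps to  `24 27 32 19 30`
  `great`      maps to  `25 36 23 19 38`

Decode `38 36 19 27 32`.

train

f is letter #6 and maps to 24: an offset of 18. Each letter is replaced by its alphabet position (a=1..z=26) + 18.
Decoding 38 36 19 27 32: 38→(38−18)÷1=20=t, 36→(36−18)÷1=18=r, 19→(19−18)÷1=1=a, 27→(27−18)÷1=9=i, 32→(32−18)÷1=14=n.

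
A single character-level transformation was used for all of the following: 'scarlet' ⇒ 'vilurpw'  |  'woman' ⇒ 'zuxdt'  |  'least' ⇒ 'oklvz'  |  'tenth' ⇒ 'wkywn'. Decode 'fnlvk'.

chase

Shifts by position in scarlet: pos 0: s→v (+3), pos 1: c→i (+6), pos 2: a→l (+11), pos 3: r→u (+3), pos 4: l→r (+6), pos 5: e→p (+11) — repeating every 3. It's a Vigenère-style cipher with numeric key [3,6,11]: position i shifts by key[i mod 3].
Decoding fnlvk: f−3=c, n−6=h, l−11=a, v−3=s, k−6=e.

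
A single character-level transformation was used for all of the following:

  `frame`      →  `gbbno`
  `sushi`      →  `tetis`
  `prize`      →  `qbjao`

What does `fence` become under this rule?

goodo

Shifts by position in frame: pos 0: f→g (+1), pos 1: r→b (+10), pos 2: a→b (+1), pos 3: m→n (+1), pos 4: e→o (+10) — repeating every 3. A repeating key of period 3 is used — shifts +1, +10, +1 over and over.
For fence: f+1=g, e+10=o, n+1=o, c+1=d, e+10=o.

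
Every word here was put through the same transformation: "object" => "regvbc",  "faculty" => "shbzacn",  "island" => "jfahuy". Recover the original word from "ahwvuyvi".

Treating letters as 0–25, the rule is x ↦ 23x + 7 (mod 26).
Undoing it on ahwvuyvi: a(0)→17·(0−7)≡11=l; h(7)→17·(7−7)≡0=a; w(22)→17·(22−7)≡21=v; v(21)→17·(21−7)≡4=e; u(20)→17·(20−7)≡13=n; y(24)→17·(24−7)≡3=d; v(21)→17·(21−7)≡4=e; i(8)→17·(8−7)≡17=r (all mod 26).

lavender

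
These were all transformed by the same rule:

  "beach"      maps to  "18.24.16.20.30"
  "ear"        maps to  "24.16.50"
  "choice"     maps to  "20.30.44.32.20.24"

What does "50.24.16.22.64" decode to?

ready

b(#2)→18 and e(#5)→24: differences scale by 2, so n = 2·pos + 14. With a=1..z=26, the number is 2·pos + 14.
Undoing it on 50.24.16.22.64: 50→(50−14)÷2=18=r, 24→(24−14)÷2=5=e, 16→(16−14)÷2=1=a, 22→(22−14)÷2=4=d, 64→(64−14)÷2=25=y.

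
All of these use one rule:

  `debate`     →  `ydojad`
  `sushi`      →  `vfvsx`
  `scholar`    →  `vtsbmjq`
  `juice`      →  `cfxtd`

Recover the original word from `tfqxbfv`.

curious

d(3)→y(24) and e(4)→d(3) fit y≡5x+9 (mod 26); the inverse of 5 mod 26 is 21. Each letter's alphabet position (a=0..z=25) is mapped through 5·x+9 mod 26 — an affine cipher.
Reversing it on tfqxbfv: t(19)→21·(19−9)≡2=c; f(5)→21·(5−9)≡20=u; q(16)→21·(16−9)≡17=r; x(23)→21·(23−9)≡8=i; b(1)→21·(1−9)≡14=o; f(5)→21·(5−9)≡20=u; v(21)→21·(21−9)≡18=s (all mod 26).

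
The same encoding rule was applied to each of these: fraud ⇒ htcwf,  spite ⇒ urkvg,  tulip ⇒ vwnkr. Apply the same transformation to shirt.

ujktv

Compare letters: f→h is +2, r→t is +2, a→c is +2 — a constant shift. It's a constant shift of +2 (ROT2).
On shirt: s+2=u, h+2=j, i+2=k, r+2=t, t+2=v.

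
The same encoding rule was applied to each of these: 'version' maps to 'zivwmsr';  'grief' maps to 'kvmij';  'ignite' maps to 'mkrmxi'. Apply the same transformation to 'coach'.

It's a constant shift of +4 (ROT4).
For coach: c+4=g, o+4=s, a+4=e, c+4=g, h+4=l.

gsegl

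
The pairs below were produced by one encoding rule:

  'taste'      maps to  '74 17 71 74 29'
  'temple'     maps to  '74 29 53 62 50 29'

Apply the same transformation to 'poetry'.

62 59 29 74 68 89

t(#20)→74 and a(#1)→17: differences scale by 3, so n = 3·pos + 14. The formula is n = 3×(alphabet index, a=1) + 14.
On poetry: p=16→62, o=15→59, e=5→29, t=20→74, r=18→68, y=25→89.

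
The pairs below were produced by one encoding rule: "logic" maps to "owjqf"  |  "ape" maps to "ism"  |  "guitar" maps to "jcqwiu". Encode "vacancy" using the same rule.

The shift depends on letter class: consonant l→o is +3, but vowel o→w is +8. Vowels shift forward by 8 and consonants shift forward by 3.
Applying it to vacancy: v(cons)+3=y, a(vowel)+8=i, c(cons)+3=f, a(vowel)+8=i, n(cons)+3=q, c(cons)+3=f, y(cons)+3=b.

yifiqfb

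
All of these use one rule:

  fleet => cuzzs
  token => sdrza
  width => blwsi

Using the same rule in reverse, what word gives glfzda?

pigeon

f(5)→c(2) and l(11)→u(20) fit y≡3x+13 (mod 26); the inverse of 3 mod 26 is 9. Treating letters as 0–25, the rule is x ↦ 3x + 13 (mod 26).
Decoding glfzda: g(6)→9·(6−13)≡15=p; l(11)→9·(11−13)≡8=i; f(5)→9·(5−13)≡6=g; z(25)→9·(25−13)≡4=e; d(3)→9·(3−13)≡14=o; a(0)→9·(0−13)≡13=n (all mod 26).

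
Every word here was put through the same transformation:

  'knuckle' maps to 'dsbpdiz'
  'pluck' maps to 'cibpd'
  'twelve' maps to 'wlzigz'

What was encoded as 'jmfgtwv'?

Treating letters as 0–25, the rule is x ↦ 5x + 5 (mod 26).
Decoding jmfgtwv: j(9)→21·(9−5)≡6=g; m(12)→21·(12−5)≡17=r; f(5)→21·(5−5)≡0=a; g(6)→21·(6−5)≡21=v; t(19)→21·(19−5)≡8=i; w(22)→21·(22−5)≡19=t; v(21)→21·(21−5)≡24=y (all mod 26).

gravity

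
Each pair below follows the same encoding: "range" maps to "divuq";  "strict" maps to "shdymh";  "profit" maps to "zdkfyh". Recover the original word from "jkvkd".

r(17)→d(3) and a(0)→i(8) fit y≡15x+8 (mod 26); the inverse of 15 mod 26 is 7. This is an affine cipher: with a=0,…,z=25, each position x becomes (15x+8) mod 26.
Reversing it on jkvkd: j(9)→7·(9−8)≡7=h; k(10)→7·(10−8)≡14=o; v(21)→7·(21−8)≡13=n; k(10)→7·(10−8)≡14=o; d(3)→7·(3−8)≡17=r (all mod 26).

honor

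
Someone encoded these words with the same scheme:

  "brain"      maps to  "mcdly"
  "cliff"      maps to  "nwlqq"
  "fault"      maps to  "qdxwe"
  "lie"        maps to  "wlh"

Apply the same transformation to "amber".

dxmhc

The shift depends on letter class: consonant b→m is +11, but vowel a→d is +3. Two shifts are in play — +3 for a/e/i/o/u, +11 for every other letter.
For amber: a(vowel)+3=d, m(cons)+11=x, b(cons)+11=m, e(vowel)+3=h, r(cons)+11=c.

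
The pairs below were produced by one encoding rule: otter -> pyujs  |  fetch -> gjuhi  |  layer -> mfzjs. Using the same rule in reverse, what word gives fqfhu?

It's a Vigenère-style cipher with numeric key [1,5]: position i shifts by key[i mod 2].
Undoing it on fqfhu: f−1=e, q−5=l, f−1=e, h−5=c, u−1=t.

elect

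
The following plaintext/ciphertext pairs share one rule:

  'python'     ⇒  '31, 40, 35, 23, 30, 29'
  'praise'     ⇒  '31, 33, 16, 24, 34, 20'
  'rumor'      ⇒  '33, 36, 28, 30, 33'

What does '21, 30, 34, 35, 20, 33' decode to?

Letters become their 1-based position plus 15 (so a→16, b→17, …).
Undoing it on 21, 30, 34, 35, 20, 33: 21→(21−15)÷1=6=f, 30→(30−15)÷1=15=o, 34→(34−15)÷1=19=s, 35→(35−15)÷1=20=t, 20→(20−15)÷1=5=e, 33→(33−15)÷1=18=r.

foster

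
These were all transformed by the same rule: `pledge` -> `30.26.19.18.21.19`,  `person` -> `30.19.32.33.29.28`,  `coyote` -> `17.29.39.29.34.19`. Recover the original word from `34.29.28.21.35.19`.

tongue

p is letter #16 and maps to 30: an offset of 14. Letters become their 1-based position plus 14 (so a→15, b→16, …).
Undoing it on 34.29.28.21.35.19: 34→(34−14)÷1=20=t, 29→(29−14)÷1=15=o, 28→(28−14)÷1=14=n, 21→(21−14)÷1=7=g, 35→(35−14)÷1=21=u, 19→(19−14)÷1=5=e.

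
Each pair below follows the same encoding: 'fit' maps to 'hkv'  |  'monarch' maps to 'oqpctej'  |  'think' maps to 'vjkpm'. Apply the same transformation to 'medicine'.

ogfkekpg

Compare letters: f→h is +2, i→k is +2, t→v is +2 — a constant shift. This is a Caesar cipher with shift 2.
On medicine: m+2=o, e+2=g, d+2=f, i+2=k, c+2=e, i+2=k, n+2=p, e+2=g.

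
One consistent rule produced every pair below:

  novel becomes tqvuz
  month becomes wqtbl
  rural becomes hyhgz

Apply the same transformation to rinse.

n(13)→t(19) and o(14)→q(16) fit y≡23x+6 (mod 26); the inverse of 23 mod 26 is 17. Treating letters as 0–25, the rule is x ↦ 23x + 6 (mod 26).
On rinse: r(17)→23·17+6≡7=h; i(8)→23·8+6≡8=i; n(13)→23·13+6≡19=t; s(18)→23·18+6≡4=e; e(4)→23·4+6≡20=u (all mod 26).

hiteu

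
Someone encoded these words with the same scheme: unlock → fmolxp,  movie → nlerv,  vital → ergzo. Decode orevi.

liver

Each pair mirrors across the alphabet (u↔f, n↔m, l↔o): positions sum to 25. Each letter is replaced by its mirror in the alphabet: a↔z, b↔y, c↔x, and so on (the Atbash cipher).
Undoing it on orevi: o↔l, r↔i, e↔v, v↔e, i↔r.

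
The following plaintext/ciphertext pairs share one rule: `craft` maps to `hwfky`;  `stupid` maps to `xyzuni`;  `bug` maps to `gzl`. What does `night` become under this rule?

It's a constant shift of +5 (ROT5).
On night: n+5=s, i+5=n, g+5=l, h+5=m, t+5=y.

snlmy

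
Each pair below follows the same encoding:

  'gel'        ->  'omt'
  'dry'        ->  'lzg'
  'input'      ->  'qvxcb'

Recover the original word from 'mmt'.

eel

Compare letters: g→o is +8, e→m is +8, l→t is +8 — a constant shift. It's a constant shift of +8 (ROT8).
Undoing it on mmt: m−8=e, m−8=e, t−8=l.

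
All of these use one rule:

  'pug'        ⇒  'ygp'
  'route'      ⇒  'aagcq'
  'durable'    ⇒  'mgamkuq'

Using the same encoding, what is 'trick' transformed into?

The shift depends on letter class: consonant p→y is +9, but vowel u→g is +12. Vowels shift forward by 12 and consonants shift forward by 9.
On trick: t(cons)+9=c, r(cons)+9=a, i(vowel)+12=u, c(cons)+9=l, k(cons)+9=t.

cault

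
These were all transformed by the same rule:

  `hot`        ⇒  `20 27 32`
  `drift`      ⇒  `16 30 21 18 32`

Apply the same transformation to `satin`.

h is letter #8 and maps to 20: an offset of 12. Letters become their 1-based position plus 12 (so a→13, b→14, …).
Applying it to satin: s=19→31, a=1→13, t=20→32, i=9→21, n=14→26.

31 13 32 21 26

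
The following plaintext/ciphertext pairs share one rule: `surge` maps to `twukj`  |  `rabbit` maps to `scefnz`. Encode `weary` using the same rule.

In surge: s→t is +1, u→w is +2, r→u is +3, g→k is +4 — the shift increases by 1 each position. Each letter shifts forward by (position + 1), i.e. 1, 2, 3, … — the shift grows by one for each successive letter.
Applying it to weary: w+1=x, e+2=g, a+3=d, r+4=v, y+5=d.

xgdvd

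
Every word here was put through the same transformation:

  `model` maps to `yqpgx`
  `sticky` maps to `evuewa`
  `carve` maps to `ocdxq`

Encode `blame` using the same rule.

Shifts by position in model: pos 0: m→y (+12), pos 1: o→q (+2), pos 2: d→p (+12), pos 3: e→g (+2) — repeating every 2. It's a Vigenère-style cipher with numeric key [12,2]: position i shifts by key[i mod 2].
Applying it to blame: b+12=n, l+2=n, a+12=m, m+2=o, e+12=q.

nnmoq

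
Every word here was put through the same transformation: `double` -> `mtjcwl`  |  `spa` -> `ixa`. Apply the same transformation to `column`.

vuctwk

The output letters match the input read backwards, each shifted +8: double reversed is elbuod. Two steps: reverse the string, then apply a Caesar shift of +8.
Applying it to column: reverse → nmuloc; then shift: n+8=v, m+8=u, u+8=c, l+8=t, o+8=w, c+8=k.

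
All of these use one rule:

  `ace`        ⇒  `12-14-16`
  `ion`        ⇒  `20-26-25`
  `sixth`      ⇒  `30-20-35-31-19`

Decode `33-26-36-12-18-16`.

voyage

a is letter #1 and maps to 12: an offset of 11. Letters become their 1-based position plus 11 (so a→12, b→13, …).
Decoding 33-26-36-12-18-16: 33→(33−11)÷1=22=v, 26→(26−11)÷1=15=o, 36→(36−11)÷1=25=y, 12→(12−11)÷1=1=a, 18→(18−11)÷1=7=g, 16→(16−11)÷1=5=e.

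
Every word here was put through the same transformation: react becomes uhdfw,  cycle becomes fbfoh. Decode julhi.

Compare letters: r→u is +3, e→h is +3, a→d is +3 — a constant shift. Every letter moves 3 places later in the alphabet, wrapping around z→a.
Reversing it on julhi: j−3=g, u−3=r, l−3=i, h−3=e, i−3=f.

grief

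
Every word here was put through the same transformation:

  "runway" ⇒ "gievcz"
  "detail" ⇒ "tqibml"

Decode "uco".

The output letters match the input read backwards, each shifted +8: runway reversed is yawnur. Two steps: reverse the string, then apply a Caesar shift of +8.
Undoing it on uco: shift back: u−8=m, c−8=u, o−8=g → mug; then reverse → gum.

gum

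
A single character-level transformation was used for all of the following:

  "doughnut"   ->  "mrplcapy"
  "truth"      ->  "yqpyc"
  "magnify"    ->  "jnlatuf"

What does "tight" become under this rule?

ytlcy

d(3)→m(12) and o(14)→r(17) fit y≡17x+13 (mod 26); the inverse of 17 mod 26 is 23. This is an affine cipher: with a=0,…,z=25, each position x becomes (17x+13) mod 26.
For tight: t(19)→17·19+13≡24=y; i(8)→17·8+13≡19=t; g(6)→17·6+13≡11=l; h(7)→17·7+13≡2=c; t(19)→17·19+13≡24=y (all mod 26).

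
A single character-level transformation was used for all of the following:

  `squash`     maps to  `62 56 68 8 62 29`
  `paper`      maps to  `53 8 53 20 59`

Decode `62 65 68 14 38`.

The formula is n = 3×(alphabet index, a=1) + 5.
Reversing it on 62 65 68 14 38: 62→(62−5)÷3=19=s, 65→(65−5)÷3=20=t, 68→(68−5)÷3=21=u, 14→(14−5)÷3=3=c, 38→(38−5)÷3=11=k.

stuck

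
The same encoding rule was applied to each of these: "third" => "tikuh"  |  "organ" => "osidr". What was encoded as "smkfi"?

slice

In third: t→t is +0, h→i is +1, i→k is +2, r→u is +3 — the shift increases by 1 each position. Each letter shifts forward by its position index (0, 1, 2, …) — the shift grows by one for each successive letter.
Decoding smkfi: s−0=s, m−1=l, k−2=i, f−3=c, i−4=e.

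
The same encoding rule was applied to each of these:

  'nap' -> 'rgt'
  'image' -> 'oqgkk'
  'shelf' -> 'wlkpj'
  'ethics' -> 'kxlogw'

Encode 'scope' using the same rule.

wgutk

Vowels shift forward by 6 and consonants shift forward by 4.
For scope: s(cons)+4=w, c(cons)+4=g, o(vowel)+6=u, p(cons)+4=t, e(vowel)+6=k.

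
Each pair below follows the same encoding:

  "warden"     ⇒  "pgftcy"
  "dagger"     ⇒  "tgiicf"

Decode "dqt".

rob

The output letters match the input read backwards, each shifted +2: warden reversed is nedraw. Two steps: reverse the string, then apply a Caesar shift of +2.
Undoing it on dqt: shift back: d−2=b, q−2=o, t−2=r → bor; then reverse → rob.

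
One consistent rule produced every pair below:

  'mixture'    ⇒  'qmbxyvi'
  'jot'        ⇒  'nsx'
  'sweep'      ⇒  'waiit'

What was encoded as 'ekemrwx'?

It's a constant shift of +4 (ROT4).
Reversing it on ekemrwx: e−4=a, k−4=g, e−4=a, m−4=i, r−4=n, w−4=s, x−4=t.

against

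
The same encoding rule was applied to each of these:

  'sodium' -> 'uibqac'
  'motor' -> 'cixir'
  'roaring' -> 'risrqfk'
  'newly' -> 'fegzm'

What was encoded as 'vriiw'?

brook

s(18)→u(20) and o(14)→i(8) fit y≡3x+18 (mod 26); the inverse of 3 mod 26 is 9. This is an affine cipher: with a=0,…,z=25, each position x becomes (3x+18) mod 26.
Undoing it on vriiw: v(21)→9·(21−18)≡1=b; r(17)→9·(17−18)≡17=r; i(8)→9·(8−18)≡14=o; i(8)→9·(8−18)≡14=o; w(22)→9·(22−18)≡10=k (all mod 26).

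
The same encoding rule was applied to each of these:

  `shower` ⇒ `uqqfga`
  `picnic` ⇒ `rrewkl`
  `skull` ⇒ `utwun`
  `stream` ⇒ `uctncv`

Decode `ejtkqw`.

carbon

Shifts by position in shower: pos 0: s→u (+2), pos 1: h→q (+9), pos 2: o→q (+2), pos 3: w→f (+9) — repeating every 2. It's a Vigenère-style cipher with numeric key [2,9]: position i shifts by key[i mod 2].
Decoding ejtkqw: e−2=c, j−9=a, t−2=r, k−9=b, q−2=o, w−9=n.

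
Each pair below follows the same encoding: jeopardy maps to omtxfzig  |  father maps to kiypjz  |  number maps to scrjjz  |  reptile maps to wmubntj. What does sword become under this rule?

Shifts by position in jeopardy: pos 0: j→o (+5), pos 1: e→m (+8), pos 2: o→t (+5), pos 3: p→x (+8) — repeating every 2. The shifts repeat in a cycle of length 2: positions 0,1,… shift by +5, +8, then the pattern repeats.
Applying it to sword: s+5=x, w+8=e, o+5=t, r+8=z, d+5=i.

xetzi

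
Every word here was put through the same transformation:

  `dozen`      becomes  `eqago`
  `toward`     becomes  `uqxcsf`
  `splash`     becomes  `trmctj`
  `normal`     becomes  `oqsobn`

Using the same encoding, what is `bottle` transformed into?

cquvmg

Shifts by position in dozen: pos 0: d→e (+1), pos 1: o→q (+2), pos 2: z→a (+1), pos 3: e→g (+2) — repeating every 2. It's a Vigenère-style cipher with numeric key [1,2]: position i shifts by key[i mod 2].
Applying it to bottle: b+1=c, o+2=q, t+1=u, t+2=v, l+1=m, e+2=g.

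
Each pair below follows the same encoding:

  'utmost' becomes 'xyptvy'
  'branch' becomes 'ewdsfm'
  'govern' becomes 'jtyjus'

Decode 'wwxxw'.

The shifts repeat in a cycle of length 2: positions 0,1,… shift by +3, +5, then the pattern repeats.
Undoing it on wwxxw: w−3=t, w−5=r, x−3=u, x−5=s, w−3=t.

trust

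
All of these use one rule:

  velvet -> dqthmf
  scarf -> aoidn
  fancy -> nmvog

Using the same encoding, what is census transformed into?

The shifts repeat in a cycle of length 2: positions 0,1,… shift by +8, +12, then the pattern repeats.
Applying it to census: c+8=k, e+12=q, n+8=v, s+12=e, u+8=c, s+12=e.

kqvece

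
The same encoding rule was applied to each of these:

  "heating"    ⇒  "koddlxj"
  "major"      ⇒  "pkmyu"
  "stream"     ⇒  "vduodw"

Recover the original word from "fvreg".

cloud

It's a Vigenère-style cipher with numeric key [3,10]: position i shifts by key[i mod 2].
Undoing it on fvreg: f−3=c, v−10=l, r−3=o, e−10=u, g−3=d.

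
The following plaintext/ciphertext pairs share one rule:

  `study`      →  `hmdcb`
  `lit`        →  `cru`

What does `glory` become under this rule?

haxup

Read the word backwards and shift each letter +9.
Applying it to glory: reverse → yrolg; then shift: y+9=h, r+9=a, o+9=x, l+9=u, g+9=p.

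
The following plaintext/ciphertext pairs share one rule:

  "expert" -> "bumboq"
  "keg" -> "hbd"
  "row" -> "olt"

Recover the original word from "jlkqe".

month

Compare letters: e→b is +23, x→u is +23, p→m is +23 — a constant shift. Every letter moves 23 places later in the alphabet, wrapping around z→a.
Undoing it on jlkqe: j−23=m, l−23=o, k−23=n, q−23=t, e−23=h.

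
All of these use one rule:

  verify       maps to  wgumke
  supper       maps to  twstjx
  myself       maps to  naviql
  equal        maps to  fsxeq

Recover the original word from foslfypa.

In verify: v→w is +1, e→g is +2, r→u is +3, i→m is +4 — the shift increases by 1 each position. Letter i (0-indexed) is shifted by i+1, so successive shifts are 1, 2, 3, ….
Reversing it on foslfypa: f−1=e, o−2=m, s−3=p, l−4=h, f−5=a, y−6=s, p−7=i, a−8=s.

emphasis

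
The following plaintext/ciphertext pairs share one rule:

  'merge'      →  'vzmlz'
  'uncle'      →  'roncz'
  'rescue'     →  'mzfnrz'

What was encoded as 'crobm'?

lunar

m(12)→v(21) and e(4)→z(25) fit y≡19x+1 (mod 26); the inverse of 19 mod 26 is 11. Treating letters as 0–25, the rule is x ↦ 19x + 1 (mod 26).
Reversing it on crobm: c(2)→11·(2−1)≡11=l; r(17)→11·(17−1)≡20=u; o(14)→11·(14−1)≡13=n; b(1)→11·(1−1)≡0=a; m(12)→11·(12−1)≡17=r (all mod 26).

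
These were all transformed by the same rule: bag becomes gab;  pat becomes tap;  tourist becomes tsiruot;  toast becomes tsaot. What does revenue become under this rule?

eunever

The output letters match the input read backwards: bag reversed is gab. It's just the letters in reverse order.
Applying it to revenue: reverse → eunever.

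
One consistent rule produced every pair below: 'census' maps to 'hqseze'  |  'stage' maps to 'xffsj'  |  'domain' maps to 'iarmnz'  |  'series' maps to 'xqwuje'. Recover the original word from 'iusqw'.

Shifts by position in census: pos 0: c→h (+5), pos 1: e→q (+12), pos 2: n→s (+5), pos 3: s→e (+12) — repeating every 2. A repeating key of period 2 is used — shifts +5, +12 over and over.
Undoing it on iusqw: i−5=d, u−12=i, s−5=n, q−12=e, w−5=r.

diner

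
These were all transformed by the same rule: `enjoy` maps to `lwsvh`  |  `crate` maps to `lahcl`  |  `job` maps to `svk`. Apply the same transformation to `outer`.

vbcla

The shift depends on letter class: consonant n→w is +9, but vowel e→l is +7. The rule splits by letter class: vowels +7, consonants +9.
For outer: o(vowel)+7=v, u(vowel)+7=b, t(cons)+9=c, e(vowel)+7=l, r(cons)+9=a.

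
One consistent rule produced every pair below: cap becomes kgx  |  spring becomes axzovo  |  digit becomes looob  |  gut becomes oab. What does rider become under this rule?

zolkz

The shift depends on letter class: consonant c→k is +8, but vowel a→g is +6. Two shifts are in play — +6 for a/e/i/o/u, +8 for every other letter.
Applying it to rider: r(cons)+8=z, i(vowel)+6=o, d(cons)+8=l, e(vowel)+6=k, r(cons)+8=z.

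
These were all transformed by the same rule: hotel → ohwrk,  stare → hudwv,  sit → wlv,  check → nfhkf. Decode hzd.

awe

Read the word backwards and shift each letter +3.
Reversing it on hzd: shift back: h−3=e, z−3=w, d−3=a → ewa; then reverse → awe.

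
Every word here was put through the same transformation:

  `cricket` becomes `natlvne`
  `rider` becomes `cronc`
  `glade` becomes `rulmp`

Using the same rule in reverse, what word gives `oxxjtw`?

domain

Shifts by position in cricket: pos 0: c→n (+11), pos 1: r→a (+9), pos 2: i→t (+11), pos 3: c→l (+9) — repeating every 2. It's a Vigenère-style cipher with numeric key [11,9]: position i shifts by key[i mod 2].
Decoding oxxjtw: o−11=d, x−9=o, x−11=m, j−9=a, t−11=i, w−9=n.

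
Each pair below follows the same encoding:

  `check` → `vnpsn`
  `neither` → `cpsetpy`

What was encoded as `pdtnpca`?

The output letters match the input read backwards, each shifted +11: check reversed is kcehc. Read the word backwards and shift each letter +11.
Reversing it on pdtnpca: shift back: p−11=e, d−11=s, t−11=i, n−11=c, p−11=e, c−11=r, a−11=p → esicerp; then reverse → precise.

precise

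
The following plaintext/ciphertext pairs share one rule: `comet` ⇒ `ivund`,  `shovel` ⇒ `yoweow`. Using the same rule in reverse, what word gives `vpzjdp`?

pirate

Each letter shifts forward by (position + 6), i.e. 6, 7, 8, … — the shift grows by one for each successive letter.
Reversing it on vpzjdp: v−6=p, p−7=i, z−8=r, j−9=a, d−10=t, p−11=e.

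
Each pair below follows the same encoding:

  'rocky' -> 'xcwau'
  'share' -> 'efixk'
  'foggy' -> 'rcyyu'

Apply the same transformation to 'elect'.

khkwl

This is an affine cipher: with a=0,…,z=25, each position x becomes (7x+8) mod 26.
For elect: e(4)→7·4+8≡10=k; l(11)→7·11+8≡7=h; e(4)→7·4+8≡10=k; c(2)→7·2+8≡22=w; t(19)→7·19+8≡11=l (all mod 26).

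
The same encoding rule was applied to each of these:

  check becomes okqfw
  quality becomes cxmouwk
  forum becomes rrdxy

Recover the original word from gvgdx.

Shifts by position in check: pos 0: c→o (+12), pos 1: h→k (+3), pos 2: e→q (+12), pos 3: c→f (+3) — repeating every 2. It's a Vigenère-style cipher with numeric key [12,3]: position i shifts by key[i mod 2].
Decoding gvgdx: g−12=u, v−3=s, g−12=u, d−3=a, x−12=l.

usual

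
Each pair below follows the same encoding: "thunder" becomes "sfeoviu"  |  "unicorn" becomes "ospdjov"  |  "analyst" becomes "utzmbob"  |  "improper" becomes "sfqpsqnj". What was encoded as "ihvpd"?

The word is reversed, then every letter is shifted forward by 1.
Reversing it on ihvpd: shift back: i−1=h, h−1=g, v−1=u, p−1=o, d−1=c → hguoc; then reverse → cough.

cough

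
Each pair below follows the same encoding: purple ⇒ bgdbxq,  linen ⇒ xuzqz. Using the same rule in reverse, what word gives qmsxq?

eagle

Compare letters: p→b is +12, u→g is +12, r→d is +12 — a constant shift. This is a Caesar cipher with shift 12.
Decoding qmsxq: q−12=e, m−12=a, s−12=g, x−12=l, q−12=e.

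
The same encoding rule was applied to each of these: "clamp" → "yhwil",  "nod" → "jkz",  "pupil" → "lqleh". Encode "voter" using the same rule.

Compare letters: c→y is +22, l→h is +22, a→w is +22 — a constant shift. Each letter is shifted forward by 22 in the alphabet (a Caesar shift of +22).
Applying it to voter: v+22=r, o+22=k, t+22=p, e+22=a, r+22=n.

rkpan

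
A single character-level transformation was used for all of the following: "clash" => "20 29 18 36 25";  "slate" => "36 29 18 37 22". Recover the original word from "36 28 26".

ski

The number is (letter's place in the alphabet, a=1) + 17.
Reversing it on 36 28 26: 36→(36−17)÷1=19=s, 28→(28−17)÷1=11=k, 26→(26−17)÷1=9=i.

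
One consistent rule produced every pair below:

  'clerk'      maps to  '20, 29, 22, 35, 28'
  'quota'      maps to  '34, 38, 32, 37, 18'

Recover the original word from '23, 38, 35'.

fur

c is letter #3 and maps to 20: an offset of 17. Letters become their 1-based position plus 17 (so a→18, b→19, …).
Decoding 23, 38, 35: 23→(23−17)÷1=6=f, 38→(38−17)÷1=21=u, 35→(35−17)÷1=18=r.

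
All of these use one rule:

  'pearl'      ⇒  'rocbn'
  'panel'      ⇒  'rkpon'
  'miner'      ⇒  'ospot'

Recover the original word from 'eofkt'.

cedar

Shifts by position in pearl: pos 0: p→r (+2), pos 1: e→o (+10), pos 2: a→c (+2), pos 3: r→b (+10) — repeating every 2. It's a Vigenère-style cipher with numeric key [2,10]: position i shifts by key[i mod 2].
Reversing it on eofkt: e−2=c, o−10=e, f−2=d, k−10=a, t−2=r.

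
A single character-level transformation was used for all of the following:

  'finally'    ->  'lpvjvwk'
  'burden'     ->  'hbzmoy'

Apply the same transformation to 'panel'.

In finally: f→l is +6, i→p is +7, n→v is +8, a→j is +9 — the shift increases by 1 each position. The shift increases by 1 at each position, starting from +6: 6, 7, 8, ….
For panel: p+6=v, a+7=h, n+8=v, e+9=n, l+10=v.

vhvnv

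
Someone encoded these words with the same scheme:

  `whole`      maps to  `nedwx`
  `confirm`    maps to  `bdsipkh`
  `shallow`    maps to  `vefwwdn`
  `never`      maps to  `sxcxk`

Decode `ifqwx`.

fable

w(22)→n(13) and h(7)→e(4) fit y≡11x+5 (mod 26); the inverse of 11 mod 26 is 19. Treating letters as 0–25, the rule is x ↦ 11x + 5 (mod 26).
Reversing it on ifqwx: i(8)→19·(8−5)≡5=f; f(5)→19·(5−5)≡0=a; q(16)→19·(16−5)≡1=b; w(22)→19·(22−5)≡11=l; x(23)→19·(23−5)≡4=e (all mod 26).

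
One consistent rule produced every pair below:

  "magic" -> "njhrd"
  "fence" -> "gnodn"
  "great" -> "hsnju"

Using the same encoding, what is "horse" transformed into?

ixstn

The shift depends on letter class: consonant m→n is +1, but vowel a→j is +9. Two shifts are in play — +9 for a/e/i/o/u, +1 for every other letter.
On horse: h(cons)+1=i, o(vowel)+9=x, r(cons)+1=s, s(cons)+1=t, e(vowel)+9=n.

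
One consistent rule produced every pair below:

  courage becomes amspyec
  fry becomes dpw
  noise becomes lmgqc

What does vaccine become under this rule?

Compare letters: c→a is +24, o→m is +24, u→s is +24 — a constant shift. This is a Caesar cipher with shift 24.
On vaccine: v+24=t, a+24=y, c+24=a, c+24=a, i+24=g, n+24=l, e+24=c.

tyaaglc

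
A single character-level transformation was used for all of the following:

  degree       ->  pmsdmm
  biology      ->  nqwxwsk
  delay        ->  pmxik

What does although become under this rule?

ixftwcst

The shift depends on letter class: consonant d→p is +12, but vowel e→m is +8. Vowels shift forward by 8 and consonants shift forward by 12.
Applying it to although: a(vowel)+8=i, l(cons)+12=x, t(cons)+12=f, h(cons)+12=t, o(vowel)+8=w, u(vowel)+8=c, g(cons)+12=s, h(cons)+12=t.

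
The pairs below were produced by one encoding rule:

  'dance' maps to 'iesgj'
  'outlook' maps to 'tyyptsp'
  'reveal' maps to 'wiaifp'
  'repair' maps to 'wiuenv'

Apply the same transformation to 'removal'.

The shifts repeat in a cycle of length 2: positions 0,1,… shift by +5, +4, then the pattern repeats.
Applying it to removal: r+5=w, e+4=i, m+5=r, o+4=s, v+5=a, a+4=e, l+5=q.

wirsaeq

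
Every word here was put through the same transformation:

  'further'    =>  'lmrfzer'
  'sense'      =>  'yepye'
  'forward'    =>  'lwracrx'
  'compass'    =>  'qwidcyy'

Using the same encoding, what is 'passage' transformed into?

f(5)→l(11) and u(20)→m(12) fit y≡7x+2 (mod 26); the inverse of 7 mod 26 is 15. This is an affine cipher: with a=0,…,z=25, each position x becomes (7x+2) mod 26.
For passage: p(15)→7·15+2≡3=d; a(0)→7·0+2≡2=c; s(18)→7·18+2≡24=y; s(18)→7·18+2≡24=y; a(0)→7·0+2≡2=c; g(6)→7·6+2≡18=s; e(4)→7·4+2≡4=e (all mod 26).

dcyycse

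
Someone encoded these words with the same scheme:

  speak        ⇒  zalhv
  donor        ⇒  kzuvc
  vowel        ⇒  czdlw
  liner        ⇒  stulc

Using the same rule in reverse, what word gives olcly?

Shifts by position in speak: pos 0: s→z (+7), pos 1: p→a (+11), pos 2: e→l (+7), pos 3: a→h (+7), pos 4: k→v (+11) — repeating every 3. It's a Vigenère-style cipher with numeric key [7,11,7]: position i shifts by key[i mod 3].
Reversing it on olcly: o−7=h, l−11=a, c−7=v, l−7=e, y−11=n.

haven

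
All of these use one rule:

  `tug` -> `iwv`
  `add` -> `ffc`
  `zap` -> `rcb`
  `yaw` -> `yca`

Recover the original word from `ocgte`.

cream

Two steps: reverse the string, then apply a Caesar shift of +2.
Decoding ocgte: shift back: o−2=m, c−2=a, g−2=e, t−2=r, e−2=c → maerc; then reverse → cream.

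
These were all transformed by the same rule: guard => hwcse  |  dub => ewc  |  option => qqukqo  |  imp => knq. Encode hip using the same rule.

ikq

The rule splits by letter class: vowels +2, consonants +1.
On hip: h(cons)+1=i, i(vowel)+2=k, p(cons)+1=q.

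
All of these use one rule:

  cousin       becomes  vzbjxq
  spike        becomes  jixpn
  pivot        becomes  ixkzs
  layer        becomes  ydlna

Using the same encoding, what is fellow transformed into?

Each letter's alphabet position (a=0..z=25) is mapped through 9·x+3 mod 26 — an affine cipher.
Applying it to fellow: f(5)→9·5+3≡22=w; e(4)→9·4+3≡13=n; l(11)→9·11+3≡24=y; l(11)→9·11+3≡24=y; o(14)→9·14+3≡25=z; w(22)→9·22+3≡19=t (all mod 26).

wnyyzt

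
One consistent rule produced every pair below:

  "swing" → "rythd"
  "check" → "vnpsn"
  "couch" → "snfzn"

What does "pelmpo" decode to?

debate

The output letters match the input read backwards, each shifted +11: swing reversed is gniws. Read the word backwards and shift each letter +11.
Reversing it on pelmpo: shift back: p−11=e, e−11=t, l−11=a, m−11=b, p−11=e, o−11=d → etabed; then reverse → debate.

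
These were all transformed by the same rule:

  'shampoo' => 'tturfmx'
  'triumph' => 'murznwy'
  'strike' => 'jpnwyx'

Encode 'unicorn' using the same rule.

The output letters match the input read backwards, each shifted +5: shampoo reversed is oopmahs. Two steps: reverse the string, then apply a Caesar shift of +5.
On unicorn: reverse → nrocinu; then shift: n+5=s, r+5=w, o+5=t, c+5=h, i+5=n, n+5=s, u+5=z.

swthnsz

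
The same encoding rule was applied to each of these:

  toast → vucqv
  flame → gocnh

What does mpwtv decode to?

The output letters match the input read backwards, each shifted +2: toast reversed is tsaot. Read the word backwards and shift each letter +2.
Reversing it on mpwtv: shift back: m−2=k, p−2=n, w−2=u, t−2=r, v−2=t → knurt; then reverse → trunk.

trunk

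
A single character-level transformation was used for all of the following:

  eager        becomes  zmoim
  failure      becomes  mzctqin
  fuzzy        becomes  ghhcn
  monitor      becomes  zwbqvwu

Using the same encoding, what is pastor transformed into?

zwbaix

The output letters match the input read backwards, each shifted +8: eager reversed is regae. Two steps: reverse the string, then apply a Caesar shift of +8.
For pastor: reverse → rotsap; then shift: r+8=z, o+8=w, t+8=b, s+8=a, a+8=i, p+8=x.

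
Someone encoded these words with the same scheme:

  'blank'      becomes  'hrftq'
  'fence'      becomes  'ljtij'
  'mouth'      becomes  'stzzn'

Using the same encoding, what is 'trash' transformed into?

The shift depends on letter class: consonant b→h is +6, but vowel a→f is +5. Two shifts are in play — +5 for a/e/i/o/u, +6 for every other letter.
For trash: t(cons)+6=z, r(cons)+6=x, a(vowel)+5=f, s(cons)+6=y, h(cons)+6=n.

zxfyn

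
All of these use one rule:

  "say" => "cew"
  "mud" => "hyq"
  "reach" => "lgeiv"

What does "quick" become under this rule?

ogmyu

The output letters match the input read backwards, each shifted +4: say reversed is yas. Two steps: reverse the string, then apply a Caesar shift of +4.
For quick: reverse → kciuq; then shift: k+4=o, c+4=g, i+4=m, u+4=y, q+4=u.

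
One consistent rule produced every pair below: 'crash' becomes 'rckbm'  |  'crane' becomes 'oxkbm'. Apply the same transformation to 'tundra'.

kbnxed

The output letters match the input read backwards, each shifted +10: crash reversed is hsarc. The word is reversed, then every letter is shifted forward by 10.
On tundra: reverse → ardnut; then shift: a+10=k, r+10=b, d+10=n, n+10=x, u+10=e, t+10=d.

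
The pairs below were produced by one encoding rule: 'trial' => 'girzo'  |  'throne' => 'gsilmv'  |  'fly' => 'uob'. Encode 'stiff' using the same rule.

hgruu

Each pair mirrors across the alphabet (t↔g, r↔i, i↔r): positions sum to 25. This is the alphabet-reversal cipher (Atbash): a becomes z, b becomes y, etc.
On stiff: s↔h, t↔g, i↔r, f↔u, f↔u.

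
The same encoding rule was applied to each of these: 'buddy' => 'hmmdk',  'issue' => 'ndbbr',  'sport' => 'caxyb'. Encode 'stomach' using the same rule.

qljvxcb

The word is reversed, then every letter is shifted forward by 9.
For stomach: reverse → hcamots; then shift: h+9=q, c+9=l, a+9=j, m+9=v, o+9=x, t+9=c, s+9=b.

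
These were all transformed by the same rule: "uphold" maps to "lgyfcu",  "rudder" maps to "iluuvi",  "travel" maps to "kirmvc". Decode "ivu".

It's a constant shift of +17 (ROT17).
Undoing it on ivu: i−17=r, v−17=e, u−17=d.

red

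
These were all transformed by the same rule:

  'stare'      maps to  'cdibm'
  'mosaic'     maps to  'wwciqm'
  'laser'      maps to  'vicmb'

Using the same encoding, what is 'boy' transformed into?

lwi

Two shifts are in play — +8 for a/e/i/o/u, +10 for every other letter.
Applying it to boy: b(cons)+10=l, o(vowel)+8=w, y(cons)+10=i.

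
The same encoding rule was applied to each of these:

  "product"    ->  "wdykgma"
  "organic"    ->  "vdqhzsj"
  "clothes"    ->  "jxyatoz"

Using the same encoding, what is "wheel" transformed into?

dtolx

Shifts by position in product: pos 0: p→w (+7), pos 1: r→d (+12), pos 2: o→y (+10), pos 3: d→k (+7), pos 4: u→g (+12), pos 5: c→m (+10) — repeating every 3. The shifts repeat in a cycle of length 3: positions 0,1,… shift by +7, +12, +10, then the pattern repeats.
For wheel: w+7=d, h+12=t, e+10=o, e+7=l, l+12=x.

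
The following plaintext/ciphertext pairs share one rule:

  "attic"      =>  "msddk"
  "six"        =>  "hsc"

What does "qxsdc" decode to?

The output letters match the input read backwards, each shifted +10: attic reversed is citta. Two steps: reverse the string, then apply a Caesar shift of +10.
Decoding qxsdc: shift back: q−10=g, x−10=n, s−10=i, d−10=t, c−10=s → gnits; then reverse → sting.

sting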